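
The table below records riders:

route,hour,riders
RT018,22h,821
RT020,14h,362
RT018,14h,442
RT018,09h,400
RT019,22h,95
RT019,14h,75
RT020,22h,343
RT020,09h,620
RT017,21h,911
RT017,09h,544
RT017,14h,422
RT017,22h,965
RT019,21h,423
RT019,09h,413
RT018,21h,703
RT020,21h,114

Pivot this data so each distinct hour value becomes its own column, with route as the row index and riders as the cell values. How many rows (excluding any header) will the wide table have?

4 distinct route values → 4 rows.

4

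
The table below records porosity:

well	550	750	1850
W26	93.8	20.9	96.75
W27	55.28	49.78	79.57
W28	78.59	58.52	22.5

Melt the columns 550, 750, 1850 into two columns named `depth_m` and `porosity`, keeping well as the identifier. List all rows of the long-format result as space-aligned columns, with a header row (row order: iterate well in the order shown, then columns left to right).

well  depth_m  porosity
W26   550      93.8    
W26   750      20.9    
W26   1850     96.75   
W27   550      55.28   
W27   750      49.78   
W27   1850     79.57   
W28   550      78.59   
W28   750      58.52   
W28   1850     22.5    

Each (well, column) pair becomes one row: 3 × 3 = 9 rows.
For example, (W26, 550) → porosity=93.8.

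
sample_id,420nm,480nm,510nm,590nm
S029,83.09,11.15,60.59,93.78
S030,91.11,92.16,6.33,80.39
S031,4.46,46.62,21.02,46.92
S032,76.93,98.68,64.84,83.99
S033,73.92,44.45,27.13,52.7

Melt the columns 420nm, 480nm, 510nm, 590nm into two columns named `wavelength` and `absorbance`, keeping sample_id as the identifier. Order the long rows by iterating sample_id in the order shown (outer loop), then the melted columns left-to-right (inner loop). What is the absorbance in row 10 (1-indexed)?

20 rows total (5 × 4). Row 10: index ⌊(10-1)/4⌋ = 2 into sample_id → S031; (10-1) mod 4 = 1 into the melted columns → 480nm.
So row 10 is (S031, 480nm, 46.62); absorbance = 46.62.

46.62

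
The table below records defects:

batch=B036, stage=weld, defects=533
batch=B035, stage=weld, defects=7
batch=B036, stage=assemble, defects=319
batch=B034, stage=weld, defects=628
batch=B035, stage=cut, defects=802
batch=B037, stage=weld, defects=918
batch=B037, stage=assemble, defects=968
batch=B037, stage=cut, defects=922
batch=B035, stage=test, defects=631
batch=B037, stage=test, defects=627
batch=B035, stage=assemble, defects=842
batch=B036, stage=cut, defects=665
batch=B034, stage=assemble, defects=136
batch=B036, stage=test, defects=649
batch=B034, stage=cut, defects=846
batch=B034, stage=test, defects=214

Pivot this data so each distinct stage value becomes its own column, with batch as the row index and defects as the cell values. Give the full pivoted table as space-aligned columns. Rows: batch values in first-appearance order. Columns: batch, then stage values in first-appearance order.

Columns: batch plus the 4 distinct stage values (weld, assemble, cut, test).
For example, row B036 column weld takes defects=533 from the long row (B036, weld).

batch  weld  assemble  cut  test
B036   533   319       665  649 
B035   7     842       802  631 
B034   628   136       846  214 
B037   918   968       922  627 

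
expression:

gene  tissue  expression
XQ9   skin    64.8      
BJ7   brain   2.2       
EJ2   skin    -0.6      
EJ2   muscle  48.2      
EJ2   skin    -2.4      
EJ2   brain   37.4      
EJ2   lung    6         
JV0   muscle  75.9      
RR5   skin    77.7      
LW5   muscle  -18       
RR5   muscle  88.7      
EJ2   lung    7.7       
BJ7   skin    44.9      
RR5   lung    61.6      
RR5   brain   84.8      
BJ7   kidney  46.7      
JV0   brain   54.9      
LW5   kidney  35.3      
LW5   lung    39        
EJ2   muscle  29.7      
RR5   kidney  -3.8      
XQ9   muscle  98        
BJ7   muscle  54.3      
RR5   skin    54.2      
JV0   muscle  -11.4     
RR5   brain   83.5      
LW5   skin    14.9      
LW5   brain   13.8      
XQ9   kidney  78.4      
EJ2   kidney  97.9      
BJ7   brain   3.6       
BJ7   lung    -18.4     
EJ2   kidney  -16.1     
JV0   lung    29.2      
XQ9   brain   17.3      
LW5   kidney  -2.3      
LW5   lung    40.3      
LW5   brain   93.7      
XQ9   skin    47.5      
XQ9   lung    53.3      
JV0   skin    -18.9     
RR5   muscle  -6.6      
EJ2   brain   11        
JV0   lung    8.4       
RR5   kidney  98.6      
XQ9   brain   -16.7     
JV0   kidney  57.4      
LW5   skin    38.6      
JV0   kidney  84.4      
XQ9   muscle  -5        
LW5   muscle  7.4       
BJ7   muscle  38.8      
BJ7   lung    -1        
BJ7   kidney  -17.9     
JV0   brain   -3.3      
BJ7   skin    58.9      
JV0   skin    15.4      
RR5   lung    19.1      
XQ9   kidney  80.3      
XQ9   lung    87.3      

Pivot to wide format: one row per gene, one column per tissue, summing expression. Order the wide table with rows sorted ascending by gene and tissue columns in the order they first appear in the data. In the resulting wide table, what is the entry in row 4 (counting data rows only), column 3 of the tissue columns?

With rows sorted ascending by gene, row 4 is gene=LW5. tissue columns in first-appearance order: skin, brain, muscle, lung, kidney; column 3 is muscle.
Long rows with gene=LW5, tissue=muscle: -18 + 7.4 = -10.6.

-10.6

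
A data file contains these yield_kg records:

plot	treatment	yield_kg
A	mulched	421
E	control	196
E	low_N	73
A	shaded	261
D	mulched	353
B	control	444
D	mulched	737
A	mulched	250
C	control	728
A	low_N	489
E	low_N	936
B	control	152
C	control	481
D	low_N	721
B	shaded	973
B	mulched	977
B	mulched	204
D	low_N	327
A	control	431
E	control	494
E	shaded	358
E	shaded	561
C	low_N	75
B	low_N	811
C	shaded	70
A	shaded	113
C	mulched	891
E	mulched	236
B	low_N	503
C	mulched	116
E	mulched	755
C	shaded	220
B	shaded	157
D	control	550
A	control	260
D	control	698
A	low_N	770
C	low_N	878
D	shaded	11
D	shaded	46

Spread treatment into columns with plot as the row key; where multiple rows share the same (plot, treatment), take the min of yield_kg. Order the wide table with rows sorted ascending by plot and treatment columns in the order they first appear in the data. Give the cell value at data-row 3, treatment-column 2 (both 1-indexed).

With rows sorted ascending by plot, row 3 is plot=C. treatment columns in first-appearance order: mulched, control, low_N, shaded; column 2 is control.
Long rows with plot=C, treatment=control: min(728, 481) = 481.

481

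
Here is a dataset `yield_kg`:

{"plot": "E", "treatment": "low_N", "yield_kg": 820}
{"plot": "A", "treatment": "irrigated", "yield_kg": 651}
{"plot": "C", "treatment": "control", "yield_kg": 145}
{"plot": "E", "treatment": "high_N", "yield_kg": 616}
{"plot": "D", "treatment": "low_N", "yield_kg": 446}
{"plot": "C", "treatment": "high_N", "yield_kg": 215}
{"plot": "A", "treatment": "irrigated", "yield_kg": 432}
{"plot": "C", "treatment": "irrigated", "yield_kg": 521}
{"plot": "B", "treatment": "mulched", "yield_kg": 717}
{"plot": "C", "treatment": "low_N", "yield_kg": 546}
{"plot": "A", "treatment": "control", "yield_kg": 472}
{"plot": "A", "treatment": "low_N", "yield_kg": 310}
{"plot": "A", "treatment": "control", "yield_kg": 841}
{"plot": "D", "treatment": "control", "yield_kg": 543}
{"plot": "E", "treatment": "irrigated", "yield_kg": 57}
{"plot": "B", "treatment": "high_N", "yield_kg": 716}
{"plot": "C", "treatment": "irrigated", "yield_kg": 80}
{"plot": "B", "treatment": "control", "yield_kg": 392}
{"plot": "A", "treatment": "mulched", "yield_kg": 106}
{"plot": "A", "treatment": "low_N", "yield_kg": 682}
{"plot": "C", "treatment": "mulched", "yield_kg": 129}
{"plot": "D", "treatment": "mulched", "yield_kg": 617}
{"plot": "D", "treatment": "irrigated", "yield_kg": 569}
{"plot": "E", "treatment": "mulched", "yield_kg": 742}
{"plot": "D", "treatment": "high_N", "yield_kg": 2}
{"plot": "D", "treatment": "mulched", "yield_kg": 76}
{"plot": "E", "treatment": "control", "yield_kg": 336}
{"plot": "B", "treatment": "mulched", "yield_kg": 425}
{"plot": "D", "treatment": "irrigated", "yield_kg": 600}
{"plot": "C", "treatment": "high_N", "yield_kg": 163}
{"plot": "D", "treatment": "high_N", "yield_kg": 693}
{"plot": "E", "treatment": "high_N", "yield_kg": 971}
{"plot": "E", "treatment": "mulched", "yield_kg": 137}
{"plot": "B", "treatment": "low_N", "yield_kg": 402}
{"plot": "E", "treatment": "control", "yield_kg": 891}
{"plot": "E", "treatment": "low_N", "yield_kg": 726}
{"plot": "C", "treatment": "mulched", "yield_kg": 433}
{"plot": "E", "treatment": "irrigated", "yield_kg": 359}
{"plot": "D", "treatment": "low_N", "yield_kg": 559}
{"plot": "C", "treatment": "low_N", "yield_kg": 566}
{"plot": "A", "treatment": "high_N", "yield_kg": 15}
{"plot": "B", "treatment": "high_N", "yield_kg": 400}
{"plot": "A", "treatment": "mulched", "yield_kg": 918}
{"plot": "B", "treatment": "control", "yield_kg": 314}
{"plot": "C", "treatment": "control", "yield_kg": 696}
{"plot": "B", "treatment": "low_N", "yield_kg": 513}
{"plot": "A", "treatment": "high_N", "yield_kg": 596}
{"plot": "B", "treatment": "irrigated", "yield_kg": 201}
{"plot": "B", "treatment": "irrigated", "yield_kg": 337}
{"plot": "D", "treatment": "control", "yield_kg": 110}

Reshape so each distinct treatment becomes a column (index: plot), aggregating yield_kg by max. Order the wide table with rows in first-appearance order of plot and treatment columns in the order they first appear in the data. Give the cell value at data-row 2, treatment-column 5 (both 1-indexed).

With rows in first-appearance order of plot, row 2 is plot=A. treatment columns in first-appearance order: low_N, irrigated, control, high_N, mulched; column 5 is mulched.
Long rows with plot=A, treatment=mulched: max(106, 918) = 918.

918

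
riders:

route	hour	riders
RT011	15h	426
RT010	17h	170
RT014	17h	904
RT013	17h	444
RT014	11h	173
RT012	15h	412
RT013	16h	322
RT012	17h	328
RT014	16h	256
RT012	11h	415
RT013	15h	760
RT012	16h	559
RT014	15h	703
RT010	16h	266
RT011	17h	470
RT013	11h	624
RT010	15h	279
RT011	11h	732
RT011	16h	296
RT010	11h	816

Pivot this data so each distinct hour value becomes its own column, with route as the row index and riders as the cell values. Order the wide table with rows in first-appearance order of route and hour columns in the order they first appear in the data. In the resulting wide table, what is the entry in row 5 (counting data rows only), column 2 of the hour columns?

With rows in first-appearance order of route, row 5 is route=RT012. hour columns in first-appearance order: 15h, 17h, 11h, 16h; column 2 is 17h.
Long rows with route=RT012, hour=17h: riders = 328.

328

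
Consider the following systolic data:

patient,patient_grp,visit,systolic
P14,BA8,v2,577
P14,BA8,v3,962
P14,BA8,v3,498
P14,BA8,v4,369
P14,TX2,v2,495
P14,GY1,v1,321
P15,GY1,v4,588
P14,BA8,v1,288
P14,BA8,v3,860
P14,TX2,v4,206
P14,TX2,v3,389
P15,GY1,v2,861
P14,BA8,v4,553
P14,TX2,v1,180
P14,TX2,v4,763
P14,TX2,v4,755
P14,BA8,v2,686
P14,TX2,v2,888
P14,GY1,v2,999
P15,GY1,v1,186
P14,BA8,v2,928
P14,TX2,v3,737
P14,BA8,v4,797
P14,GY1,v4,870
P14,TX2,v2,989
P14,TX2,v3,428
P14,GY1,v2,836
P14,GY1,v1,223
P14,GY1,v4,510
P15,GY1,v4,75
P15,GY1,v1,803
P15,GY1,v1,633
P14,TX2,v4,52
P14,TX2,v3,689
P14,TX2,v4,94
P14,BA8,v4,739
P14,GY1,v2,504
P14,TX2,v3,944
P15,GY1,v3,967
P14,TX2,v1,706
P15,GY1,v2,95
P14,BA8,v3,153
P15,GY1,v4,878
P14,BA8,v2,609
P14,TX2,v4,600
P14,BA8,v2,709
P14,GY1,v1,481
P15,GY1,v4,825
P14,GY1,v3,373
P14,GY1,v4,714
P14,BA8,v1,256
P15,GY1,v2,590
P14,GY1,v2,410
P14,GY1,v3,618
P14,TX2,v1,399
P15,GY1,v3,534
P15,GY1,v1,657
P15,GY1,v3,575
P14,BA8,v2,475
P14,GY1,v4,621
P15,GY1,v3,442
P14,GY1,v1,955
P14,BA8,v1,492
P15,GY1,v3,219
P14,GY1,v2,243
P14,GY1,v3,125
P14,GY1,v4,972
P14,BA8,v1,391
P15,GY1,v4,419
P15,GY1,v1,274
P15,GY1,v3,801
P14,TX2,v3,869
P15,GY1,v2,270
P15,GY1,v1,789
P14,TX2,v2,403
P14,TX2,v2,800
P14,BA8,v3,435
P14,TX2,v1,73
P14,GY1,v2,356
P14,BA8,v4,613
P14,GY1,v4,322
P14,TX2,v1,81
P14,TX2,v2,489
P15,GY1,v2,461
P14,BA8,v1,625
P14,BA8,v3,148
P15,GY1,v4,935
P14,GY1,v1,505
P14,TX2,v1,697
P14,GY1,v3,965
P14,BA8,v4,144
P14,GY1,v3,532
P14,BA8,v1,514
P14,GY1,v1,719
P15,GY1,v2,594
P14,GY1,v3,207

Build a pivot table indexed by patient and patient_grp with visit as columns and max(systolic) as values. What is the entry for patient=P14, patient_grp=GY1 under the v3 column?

965

Rows with patient=P14, patient_grp=GY1 and visit=v3: systolic values are 373, 618, 125, 965, 532, 207.
max(373, 618, 125, 965, 532, 207) = 965.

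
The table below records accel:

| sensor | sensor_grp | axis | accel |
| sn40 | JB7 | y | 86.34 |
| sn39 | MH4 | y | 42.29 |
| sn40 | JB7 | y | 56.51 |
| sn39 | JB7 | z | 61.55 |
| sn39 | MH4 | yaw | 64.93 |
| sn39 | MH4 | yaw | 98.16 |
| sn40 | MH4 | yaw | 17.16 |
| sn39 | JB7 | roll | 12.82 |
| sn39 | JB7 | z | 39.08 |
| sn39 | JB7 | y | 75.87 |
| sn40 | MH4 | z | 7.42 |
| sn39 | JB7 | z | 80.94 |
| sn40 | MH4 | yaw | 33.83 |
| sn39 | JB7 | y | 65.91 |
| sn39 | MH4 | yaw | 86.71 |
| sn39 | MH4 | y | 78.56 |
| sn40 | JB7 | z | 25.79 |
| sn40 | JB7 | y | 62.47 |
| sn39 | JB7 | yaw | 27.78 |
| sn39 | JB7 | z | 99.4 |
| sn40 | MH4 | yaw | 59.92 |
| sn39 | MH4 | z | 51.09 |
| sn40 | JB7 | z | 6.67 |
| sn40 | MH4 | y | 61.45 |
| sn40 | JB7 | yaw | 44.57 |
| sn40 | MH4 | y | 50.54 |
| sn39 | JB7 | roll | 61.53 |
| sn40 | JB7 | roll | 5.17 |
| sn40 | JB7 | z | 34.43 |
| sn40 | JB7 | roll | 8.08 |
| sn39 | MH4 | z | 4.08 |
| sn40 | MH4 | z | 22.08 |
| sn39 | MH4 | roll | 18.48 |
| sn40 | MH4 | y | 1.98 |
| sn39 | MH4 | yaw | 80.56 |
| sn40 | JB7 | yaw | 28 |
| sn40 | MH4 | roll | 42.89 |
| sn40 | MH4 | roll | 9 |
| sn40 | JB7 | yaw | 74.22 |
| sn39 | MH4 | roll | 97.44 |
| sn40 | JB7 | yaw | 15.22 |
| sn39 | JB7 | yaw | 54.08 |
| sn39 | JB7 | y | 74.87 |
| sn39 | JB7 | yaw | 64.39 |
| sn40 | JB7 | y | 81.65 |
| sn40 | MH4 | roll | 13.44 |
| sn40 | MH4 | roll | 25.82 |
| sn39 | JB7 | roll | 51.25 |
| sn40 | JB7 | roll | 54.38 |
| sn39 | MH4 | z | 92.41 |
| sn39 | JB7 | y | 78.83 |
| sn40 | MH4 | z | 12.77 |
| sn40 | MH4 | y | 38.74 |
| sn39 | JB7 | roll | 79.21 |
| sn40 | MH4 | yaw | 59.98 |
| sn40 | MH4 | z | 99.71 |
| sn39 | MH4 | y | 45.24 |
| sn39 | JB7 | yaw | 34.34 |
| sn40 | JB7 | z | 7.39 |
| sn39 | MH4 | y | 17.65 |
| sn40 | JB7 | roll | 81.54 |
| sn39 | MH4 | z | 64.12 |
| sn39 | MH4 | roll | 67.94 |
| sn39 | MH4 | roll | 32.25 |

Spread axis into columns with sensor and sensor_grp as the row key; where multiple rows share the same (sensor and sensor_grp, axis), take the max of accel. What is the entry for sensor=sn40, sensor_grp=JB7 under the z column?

34.43

Rows with sensor=sn40, sensor_grp=JB7 and axis=z: accel values are 25.79, 6.67, 34.43, 7.39.
max(25.79, 6.67, 34.43, 7.39) = 34.43.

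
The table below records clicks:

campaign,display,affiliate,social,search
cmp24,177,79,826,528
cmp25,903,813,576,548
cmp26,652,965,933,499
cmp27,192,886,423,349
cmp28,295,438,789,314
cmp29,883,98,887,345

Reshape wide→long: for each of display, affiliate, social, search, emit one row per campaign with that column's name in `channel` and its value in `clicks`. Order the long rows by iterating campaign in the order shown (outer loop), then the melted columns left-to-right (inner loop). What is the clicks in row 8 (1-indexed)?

548

24 rows total (6 × 4). Row 8: index ⌊(8-1)/4⌋ = 1 into campaign → cmp25; (8-1) mod 4 = 3 into the melted columns → search.
So row 8 is (cmp25, search, 548); clicks = 548.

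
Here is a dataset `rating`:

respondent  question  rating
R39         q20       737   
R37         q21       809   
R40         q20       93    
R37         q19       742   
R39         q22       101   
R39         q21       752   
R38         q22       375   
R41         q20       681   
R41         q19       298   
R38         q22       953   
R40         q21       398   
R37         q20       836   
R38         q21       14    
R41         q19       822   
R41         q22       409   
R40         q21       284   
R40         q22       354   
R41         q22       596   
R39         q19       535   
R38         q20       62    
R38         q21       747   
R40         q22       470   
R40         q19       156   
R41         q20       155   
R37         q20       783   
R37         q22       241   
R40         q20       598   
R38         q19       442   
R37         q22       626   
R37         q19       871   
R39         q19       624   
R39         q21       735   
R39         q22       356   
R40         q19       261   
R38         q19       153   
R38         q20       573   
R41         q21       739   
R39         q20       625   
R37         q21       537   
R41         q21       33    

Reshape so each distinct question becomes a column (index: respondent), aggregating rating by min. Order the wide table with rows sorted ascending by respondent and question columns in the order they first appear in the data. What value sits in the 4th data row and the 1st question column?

93

With rows sorted ascending by respondent, row 4 is respondent=R40. question columns in first-appearance order: q20, q21, q19, q22; column 1 is q20.
Long rows with respondent=R40, question=q20: min(93, 598) = 93.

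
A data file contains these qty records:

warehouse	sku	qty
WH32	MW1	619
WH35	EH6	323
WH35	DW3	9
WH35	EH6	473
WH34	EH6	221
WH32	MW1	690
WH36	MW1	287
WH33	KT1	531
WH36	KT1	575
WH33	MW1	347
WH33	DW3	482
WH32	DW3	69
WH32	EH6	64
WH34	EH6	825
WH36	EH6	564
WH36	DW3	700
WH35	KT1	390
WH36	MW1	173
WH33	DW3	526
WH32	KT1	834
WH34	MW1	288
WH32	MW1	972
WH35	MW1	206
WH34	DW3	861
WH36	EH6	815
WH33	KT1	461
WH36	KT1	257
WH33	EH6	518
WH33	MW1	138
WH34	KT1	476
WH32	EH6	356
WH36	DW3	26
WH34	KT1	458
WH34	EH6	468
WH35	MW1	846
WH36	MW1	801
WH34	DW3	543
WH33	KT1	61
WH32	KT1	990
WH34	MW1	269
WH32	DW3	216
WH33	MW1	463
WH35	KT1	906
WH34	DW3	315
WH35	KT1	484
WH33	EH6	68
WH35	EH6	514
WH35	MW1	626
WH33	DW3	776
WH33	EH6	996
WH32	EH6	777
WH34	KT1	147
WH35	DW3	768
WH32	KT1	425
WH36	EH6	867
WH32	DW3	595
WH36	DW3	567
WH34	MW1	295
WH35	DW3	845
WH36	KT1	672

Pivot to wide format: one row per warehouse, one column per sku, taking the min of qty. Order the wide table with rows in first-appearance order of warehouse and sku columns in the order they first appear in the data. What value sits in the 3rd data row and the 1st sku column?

269

With rows in first-appearance order of warehouse, row 3 is warehouse=WH34. sku columns in first-appearance order: MW1, EH6, DW3, KT1; column 1 is MW1.
Long rows with warehouse=WH34, sku=MW1: min(288, 269, 295) = 269.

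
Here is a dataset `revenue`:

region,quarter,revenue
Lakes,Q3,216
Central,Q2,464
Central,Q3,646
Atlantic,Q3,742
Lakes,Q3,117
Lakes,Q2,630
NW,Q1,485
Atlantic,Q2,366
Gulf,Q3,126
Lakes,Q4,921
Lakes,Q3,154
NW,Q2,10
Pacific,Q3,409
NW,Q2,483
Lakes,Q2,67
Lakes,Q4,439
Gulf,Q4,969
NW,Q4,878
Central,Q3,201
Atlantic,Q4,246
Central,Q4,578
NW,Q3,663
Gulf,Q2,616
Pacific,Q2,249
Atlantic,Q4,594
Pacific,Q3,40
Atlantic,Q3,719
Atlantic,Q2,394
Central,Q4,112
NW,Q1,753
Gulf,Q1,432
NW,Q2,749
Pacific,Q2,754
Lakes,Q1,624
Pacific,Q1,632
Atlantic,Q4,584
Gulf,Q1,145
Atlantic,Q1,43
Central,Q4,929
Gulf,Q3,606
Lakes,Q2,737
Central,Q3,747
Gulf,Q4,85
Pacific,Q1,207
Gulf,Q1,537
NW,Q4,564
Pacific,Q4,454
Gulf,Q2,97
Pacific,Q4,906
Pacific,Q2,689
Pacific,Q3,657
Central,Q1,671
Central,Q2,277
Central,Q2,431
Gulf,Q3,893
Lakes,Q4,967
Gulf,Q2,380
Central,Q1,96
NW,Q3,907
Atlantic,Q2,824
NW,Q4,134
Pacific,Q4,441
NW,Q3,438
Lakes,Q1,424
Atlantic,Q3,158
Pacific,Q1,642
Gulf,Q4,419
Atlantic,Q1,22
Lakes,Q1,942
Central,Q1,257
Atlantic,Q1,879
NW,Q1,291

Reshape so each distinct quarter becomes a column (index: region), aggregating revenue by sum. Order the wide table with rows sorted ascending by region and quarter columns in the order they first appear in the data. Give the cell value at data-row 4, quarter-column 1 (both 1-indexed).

487

With rows sorted ascending by region, row 4 is region=Lakes. quarter columns in first-appearance order: Q3, Q2, Q1, Q4; column 1 is Q3.
Long rows with region=Lakes, quarter=Q3: 216 + 117 + 154 = 487.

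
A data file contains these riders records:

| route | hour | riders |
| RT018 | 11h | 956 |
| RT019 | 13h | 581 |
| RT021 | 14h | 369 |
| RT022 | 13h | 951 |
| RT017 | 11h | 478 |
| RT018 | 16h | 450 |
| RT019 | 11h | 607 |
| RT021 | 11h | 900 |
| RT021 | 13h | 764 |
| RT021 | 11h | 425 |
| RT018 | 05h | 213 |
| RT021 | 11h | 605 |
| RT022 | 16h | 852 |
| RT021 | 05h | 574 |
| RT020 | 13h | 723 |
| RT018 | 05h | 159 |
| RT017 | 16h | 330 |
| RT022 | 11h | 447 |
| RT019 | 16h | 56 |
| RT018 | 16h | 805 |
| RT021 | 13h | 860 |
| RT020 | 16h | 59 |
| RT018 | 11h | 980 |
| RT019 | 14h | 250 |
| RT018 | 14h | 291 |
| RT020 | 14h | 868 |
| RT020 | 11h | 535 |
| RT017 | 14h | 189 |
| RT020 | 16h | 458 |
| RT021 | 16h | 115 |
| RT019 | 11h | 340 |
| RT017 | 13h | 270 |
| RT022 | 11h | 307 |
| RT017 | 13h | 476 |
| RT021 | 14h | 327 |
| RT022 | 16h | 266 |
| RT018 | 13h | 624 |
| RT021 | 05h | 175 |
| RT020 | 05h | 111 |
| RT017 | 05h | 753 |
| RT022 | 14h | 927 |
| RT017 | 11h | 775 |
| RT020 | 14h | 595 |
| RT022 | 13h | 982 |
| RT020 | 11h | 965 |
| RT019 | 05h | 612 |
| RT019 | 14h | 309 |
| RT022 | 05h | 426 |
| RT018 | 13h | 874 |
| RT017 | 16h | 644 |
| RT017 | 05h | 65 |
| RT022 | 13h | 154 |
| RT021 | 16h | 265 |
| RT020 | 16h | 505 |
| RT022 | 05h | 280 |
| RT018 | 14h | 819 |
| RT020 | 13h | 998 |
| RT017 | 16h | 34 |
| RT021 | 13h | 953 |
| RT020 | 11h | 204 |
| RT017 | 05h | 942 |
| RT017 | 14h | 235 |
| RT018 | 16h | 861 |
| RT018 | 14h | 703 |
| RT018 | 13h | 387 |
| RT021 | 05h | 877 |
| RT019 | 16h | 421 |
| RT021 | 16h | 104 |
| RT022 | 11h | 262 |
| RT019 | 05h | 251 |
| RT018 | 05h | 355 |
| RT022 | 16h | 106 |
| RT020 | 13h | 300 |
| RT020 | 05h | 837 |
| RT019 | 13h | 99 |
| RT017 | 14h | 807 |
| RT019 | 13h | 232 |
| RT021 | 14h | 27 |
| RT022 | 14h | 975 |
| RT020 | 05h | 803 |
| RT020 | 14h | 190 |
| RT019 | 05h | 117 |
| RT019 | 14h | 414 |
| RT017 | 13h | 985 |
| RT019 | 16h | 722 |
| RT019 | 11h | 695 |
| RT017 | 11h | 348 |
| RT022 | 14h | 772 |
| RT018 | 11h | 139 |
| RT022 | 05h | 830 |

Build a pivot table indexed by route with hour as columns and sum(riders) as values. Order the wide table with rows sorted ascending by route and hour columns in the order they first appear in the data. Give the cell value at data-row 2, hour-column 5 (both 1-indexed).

With rows sorted ascending by route, row 2 is route=RT018. hour columns in first-appearance order: 11h, 13h, 14h, 16h, 05h; column 5 is 05h.
Long rows with route=RT018, hour=05h: 213 + 159 + 355 = 727.

727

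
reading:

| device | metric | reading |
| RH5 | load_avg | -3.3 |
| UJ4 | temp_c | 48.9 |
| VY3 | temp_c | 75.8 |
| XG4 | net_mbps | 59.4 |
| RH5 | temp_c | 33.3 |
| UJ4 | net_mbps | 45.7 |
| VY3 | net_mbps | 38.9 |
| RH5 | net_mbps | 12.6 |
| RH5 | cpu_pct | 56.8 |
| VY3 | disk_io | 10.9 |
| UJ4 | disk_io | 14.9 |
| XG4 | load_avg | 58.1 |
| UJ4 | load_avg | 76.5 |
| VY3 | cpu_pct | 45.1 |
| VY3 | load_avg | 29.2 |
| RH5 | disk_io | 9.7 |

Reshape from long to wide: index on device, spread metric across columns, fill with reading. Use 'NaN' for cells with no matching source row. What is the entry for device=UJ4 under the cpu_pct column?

NaN

No long-format row has device=UJ4 and metric=cpu_pct, so the cell is NaN.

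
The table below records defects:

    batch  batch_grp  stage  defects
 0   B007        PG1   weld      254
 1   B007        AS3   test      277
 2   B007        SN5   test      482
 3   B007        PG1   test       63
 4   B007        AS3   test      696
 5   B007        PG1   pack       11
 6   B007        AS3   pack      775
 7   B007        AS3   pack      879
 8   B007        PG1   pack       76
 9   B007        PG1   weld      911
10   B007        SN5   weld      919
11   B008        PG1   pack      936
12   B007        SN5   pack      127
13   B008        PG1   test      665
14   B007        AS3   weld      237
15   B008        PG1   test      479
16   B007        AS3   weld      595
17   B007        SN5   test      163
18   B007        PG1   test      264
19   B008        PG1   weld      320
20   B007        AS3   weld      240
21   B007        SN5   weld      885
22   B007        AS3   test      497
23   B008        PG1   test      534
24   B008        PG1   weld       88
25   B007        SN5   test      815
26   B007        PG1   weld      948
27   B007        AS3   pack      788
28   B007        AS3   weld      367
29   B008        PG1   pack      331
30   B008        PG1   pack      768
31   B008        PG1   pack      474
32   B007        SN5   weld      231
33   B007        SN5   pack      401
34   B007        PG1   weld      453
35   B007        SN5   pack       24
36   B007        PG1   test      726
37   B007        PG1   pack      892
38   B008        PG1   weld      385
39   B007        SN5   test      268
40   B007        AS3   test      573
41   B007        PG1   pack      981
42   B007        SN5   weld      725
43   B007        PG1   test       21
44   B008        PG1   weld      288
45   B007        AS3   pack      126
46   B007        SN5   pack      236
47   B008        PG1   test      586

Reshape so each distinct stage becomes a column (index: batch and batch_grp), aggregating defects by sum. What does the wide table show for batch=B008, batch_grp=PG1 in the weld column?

Rows with batch=B008, batch_grp=PG1 and stage=weld: defects values are 320, 88, 385, 288.
320 + 88 + 385 + 288 = 1081.

1081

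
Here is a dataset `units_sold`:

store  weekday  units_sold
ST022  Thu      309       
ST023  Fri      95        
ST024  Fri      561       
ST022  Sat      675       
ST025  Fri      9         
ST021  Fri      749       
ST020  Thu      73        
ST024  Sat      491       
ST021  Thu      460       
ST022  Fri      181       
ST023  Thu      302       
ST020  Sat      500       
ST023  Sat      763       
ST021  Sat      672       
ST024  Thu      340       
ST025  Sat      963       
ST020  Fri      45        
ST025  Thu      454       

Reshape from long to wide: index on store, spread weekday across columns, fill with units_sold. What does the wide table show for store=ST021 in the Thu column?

460

Wide layout: rows indexed by store, columns are the 3 distinct weekday values (Thu, Fri, Sat).
Cell (store=ST021, weekday=Thu) draws from the long row where store=ST021 and weekday=Thu, which has units_sold=460.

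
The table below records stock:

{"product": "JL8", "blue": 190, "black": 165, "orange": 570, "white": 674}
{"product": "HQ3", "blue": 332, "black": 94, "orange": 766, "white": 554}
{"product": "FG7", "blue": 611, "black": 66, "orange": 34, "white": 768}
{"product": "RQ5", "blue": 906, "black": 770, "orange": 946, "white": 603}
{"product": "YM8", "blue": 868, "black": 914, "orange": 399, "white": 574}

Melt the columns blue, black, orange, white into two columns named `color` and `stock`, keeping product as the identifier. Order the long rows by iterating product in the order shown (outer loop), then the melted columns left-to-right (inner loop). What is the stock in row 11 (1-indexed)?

34

20 rows total (5 × 4). Row 11: index ⌊(11-1)/4⌋ = 2 into product → FG7; (11-1) mod 4 = 2 into the melted columns → orange.
So row 11 is (FG7, orange, 34); stock = 34.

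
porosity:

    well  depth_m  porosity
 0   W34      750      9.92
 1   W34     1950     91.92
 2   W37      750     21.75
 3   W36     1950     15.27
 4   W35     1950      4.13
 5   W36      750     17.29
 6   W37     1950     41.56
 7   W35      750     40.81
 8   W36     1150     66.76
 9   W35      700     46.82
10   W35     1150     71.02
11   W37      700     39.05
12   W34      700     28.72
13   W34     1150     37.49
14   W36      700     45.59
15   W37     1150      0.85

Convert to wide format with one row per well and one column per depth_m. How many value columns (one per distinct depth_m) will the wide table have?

4

4 distinct depth_m values: 700, 750, 1150, 1950.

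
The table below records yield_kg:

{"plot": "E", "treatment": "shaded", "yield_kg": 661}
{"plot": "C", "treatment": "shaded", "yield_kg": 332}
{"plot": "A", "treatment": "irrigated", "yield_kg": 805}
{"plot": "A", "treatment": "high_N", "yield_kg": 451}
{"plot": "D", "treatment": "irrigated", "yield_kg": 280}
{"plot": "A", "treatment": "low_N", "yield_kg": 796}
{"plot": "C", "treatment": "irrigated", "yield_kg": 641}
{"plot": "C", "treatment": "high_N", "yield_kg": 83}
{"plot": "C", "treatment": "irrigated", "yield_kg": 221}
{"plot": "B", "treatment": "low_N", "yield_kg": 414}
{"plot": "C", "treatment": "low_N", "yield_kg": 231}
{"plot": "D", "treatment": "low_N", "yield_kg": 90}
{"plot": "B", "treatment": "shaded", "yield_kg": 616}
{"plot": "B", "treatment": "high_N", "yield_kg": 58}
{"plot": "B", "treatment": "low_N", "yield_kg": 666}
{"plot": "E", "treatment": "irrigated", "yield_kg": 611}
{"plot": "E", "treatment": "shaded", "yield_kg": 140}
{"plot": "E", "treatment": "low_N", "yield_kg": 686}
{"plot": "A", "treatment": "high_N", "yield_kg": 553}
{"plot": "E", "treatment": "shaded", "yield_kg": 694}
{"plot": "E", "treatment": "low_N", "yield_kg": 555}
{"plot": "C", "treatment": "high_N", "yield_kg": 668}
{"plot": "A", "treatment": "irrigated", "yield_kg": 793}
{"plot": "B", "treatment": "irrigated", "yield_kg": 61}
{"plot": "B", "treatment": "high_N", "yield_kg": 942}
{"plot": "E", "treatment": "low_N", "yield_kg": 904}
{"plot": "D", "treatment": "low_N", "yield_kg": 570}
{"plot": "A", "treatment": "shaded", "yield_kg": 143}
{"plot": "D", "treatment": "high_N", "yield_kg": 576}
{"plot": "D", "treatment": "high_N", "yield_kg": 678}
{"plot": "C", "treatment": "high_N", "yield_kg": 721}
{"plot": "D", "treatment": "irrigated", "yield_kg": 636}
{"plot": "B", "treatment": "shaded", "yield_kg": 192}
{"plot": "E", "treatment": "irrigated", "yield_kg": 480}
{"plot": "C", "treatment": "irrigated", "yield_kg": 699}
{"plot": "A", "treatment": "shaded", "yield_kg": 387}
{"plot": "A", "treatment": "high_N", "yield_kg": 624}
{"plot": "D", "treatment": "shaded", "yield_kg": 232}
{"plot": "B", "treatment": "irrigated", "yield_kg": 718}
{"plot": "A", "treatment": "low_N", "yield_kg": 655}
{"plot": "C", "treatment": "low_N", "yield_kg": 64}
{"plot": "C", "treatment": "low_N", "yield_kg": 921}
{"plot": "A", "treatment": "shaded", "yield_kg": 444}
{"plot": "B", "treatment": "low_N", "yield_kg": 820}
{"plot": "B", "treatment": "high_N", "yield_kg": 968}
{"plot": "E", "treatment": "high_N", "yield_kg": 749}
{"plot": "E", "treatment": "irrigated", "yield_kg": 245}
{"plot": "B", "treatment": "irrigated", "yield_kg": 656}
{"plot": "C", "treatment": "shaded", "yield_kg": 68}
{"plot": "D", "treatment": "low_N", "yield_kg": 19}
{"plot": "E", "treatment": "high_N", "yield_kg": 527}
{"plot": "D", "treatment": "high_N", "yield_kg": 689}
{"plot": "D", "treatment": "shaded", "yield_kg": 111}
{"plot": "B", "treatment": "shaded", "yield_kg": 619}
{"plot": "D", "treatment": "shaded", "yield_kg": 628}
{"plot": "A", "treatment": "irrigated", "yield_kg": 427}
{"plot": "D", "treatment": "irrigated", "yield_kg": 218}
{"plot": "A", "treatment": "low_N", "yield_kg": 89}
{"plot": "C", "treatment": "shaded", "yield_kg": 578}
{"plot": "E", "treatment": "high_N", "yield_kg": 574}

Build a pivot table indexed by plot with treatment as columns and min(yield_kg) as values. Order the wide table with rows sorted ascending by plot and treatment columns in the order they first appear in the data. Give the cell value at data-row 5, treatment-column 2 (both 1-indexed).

245

With rows sorted ascending by plot, row 5 is plot=E. treatment columns in first-appearance order: shaded, irrigated, high_N, low_N; column 2 is irrigated.
Long rows with plot=E, treatment=irrigated: min(611, 480, 245) = 245.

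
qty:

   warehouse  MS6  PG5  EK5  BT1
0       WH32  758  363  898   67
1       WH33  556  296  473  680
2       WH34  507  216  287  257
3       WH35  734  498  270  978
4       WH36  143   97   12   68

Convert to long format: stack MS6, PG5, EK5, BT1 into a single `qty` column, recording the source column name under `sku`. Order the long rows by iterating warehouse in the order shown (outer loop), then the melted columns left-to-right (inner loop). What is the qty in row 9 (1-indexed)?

20 rows total (5 × 4). Row 9: index ⌊(9-1)/4⌋ = 2 into warehouse → WH34; (9-1) mod 4 = 0 into the melted columns → MS6.
So row 9 is (WH34, MS6, 507); qty = 507.

507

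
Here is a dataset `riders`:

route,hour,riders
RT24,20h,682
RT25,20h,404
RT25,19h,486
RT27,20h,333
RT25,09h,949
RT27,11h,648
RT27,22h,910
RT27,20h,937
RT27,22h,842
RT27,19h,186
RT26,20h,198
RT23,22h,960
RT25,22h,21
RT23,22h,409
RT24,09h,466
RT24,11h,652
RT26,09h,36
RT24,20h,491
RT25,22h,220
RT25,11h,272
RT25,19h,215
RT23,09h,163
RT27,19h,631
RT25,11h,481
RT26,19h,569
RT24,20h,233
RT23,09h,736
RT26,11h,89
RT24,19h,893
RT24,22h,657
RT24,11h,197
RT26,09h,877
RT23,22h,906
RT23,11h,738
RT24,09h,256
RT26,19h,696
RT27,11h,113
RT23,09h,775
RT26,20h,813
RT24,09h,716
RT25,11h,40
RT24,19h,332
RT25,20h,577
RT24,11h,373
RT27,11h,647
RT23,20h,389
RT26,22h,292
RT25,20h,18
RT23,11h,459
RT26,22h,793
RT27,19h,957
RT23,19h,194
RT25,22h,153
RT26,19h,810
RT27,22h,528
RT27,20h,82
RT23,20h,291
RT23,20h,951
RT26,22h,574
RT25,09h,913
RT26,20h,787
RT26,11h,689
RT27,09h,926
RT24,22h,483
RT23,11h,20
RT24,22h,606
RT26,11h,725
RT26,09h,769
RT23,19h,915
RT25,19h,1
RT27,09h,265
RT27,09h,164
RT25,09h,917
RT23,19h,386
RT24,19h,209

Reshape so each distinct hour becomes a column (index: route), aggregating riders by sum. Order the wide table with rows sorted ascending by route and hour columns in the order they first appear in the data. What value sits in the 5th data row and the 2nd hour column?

1774

With rows sorted ascending by route, row 5 is route=RT27. hour columns in first-appearance order: 20h, 19h, 09h, 11h, 22h; column 2 is 19h.
Long rows with route=RT27, hour=19h: 186 + 631 + 957 = 1774.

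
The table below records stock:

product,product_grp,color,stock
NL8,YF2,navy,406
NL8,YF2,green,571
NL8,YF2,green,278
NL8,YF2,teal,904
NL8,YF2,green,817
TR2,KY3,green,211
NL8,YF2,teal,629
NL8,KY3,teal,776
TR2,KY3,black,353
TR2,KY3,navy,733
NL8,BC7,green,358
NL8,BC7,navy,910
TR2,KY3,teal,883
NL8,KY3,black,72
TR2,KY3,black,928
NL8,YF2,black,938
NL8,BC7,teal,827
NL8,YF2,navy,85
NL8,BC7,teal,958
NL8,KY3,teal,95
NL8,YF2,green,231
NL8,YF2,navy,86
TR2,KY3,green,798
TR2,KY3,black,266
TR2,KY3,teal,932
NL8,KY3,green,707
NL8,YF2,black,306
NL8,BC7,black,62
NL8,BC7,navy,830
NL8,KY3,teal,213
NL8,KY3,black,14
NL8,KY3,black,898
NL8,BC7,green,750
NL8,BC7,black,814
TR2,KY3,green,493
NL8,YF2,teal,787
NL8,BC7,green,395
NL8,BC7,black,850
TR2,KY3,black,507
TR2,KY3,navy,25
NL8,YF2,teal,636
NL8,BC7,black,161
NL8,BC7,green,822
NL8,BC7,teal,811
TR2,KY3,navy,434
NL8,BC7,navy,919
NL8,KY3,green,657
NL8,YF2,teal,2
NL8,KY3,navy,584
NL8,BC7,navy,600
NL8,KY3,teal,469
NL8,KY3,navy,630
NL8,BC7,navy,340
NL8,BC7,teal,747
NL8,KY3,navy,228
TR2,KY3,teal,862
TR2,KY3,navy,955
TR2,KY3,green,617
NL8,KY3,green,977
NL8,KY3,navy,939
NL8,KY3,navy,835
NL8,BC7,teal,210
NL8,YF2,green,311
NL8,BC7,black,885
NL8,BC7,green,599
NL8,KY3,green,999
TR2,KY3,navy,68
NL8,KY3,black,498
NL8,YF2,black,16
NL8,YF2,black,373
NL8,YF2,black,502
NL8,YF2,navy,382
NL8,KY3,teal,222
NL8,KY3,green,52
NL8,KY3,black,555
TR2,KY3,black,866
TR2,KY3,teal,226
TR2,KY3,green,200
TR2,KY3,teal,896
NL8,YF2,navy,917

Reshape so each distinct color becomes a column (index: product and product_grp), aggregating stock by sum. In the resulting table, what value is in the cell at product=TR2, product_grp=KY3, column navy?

Rows with product=TR2, product_grp=KY3 and color=navy: stock values are 733, 25, 434, 955, 68.
733 + 25 + 434 + 955 + 68 = 2215.

2215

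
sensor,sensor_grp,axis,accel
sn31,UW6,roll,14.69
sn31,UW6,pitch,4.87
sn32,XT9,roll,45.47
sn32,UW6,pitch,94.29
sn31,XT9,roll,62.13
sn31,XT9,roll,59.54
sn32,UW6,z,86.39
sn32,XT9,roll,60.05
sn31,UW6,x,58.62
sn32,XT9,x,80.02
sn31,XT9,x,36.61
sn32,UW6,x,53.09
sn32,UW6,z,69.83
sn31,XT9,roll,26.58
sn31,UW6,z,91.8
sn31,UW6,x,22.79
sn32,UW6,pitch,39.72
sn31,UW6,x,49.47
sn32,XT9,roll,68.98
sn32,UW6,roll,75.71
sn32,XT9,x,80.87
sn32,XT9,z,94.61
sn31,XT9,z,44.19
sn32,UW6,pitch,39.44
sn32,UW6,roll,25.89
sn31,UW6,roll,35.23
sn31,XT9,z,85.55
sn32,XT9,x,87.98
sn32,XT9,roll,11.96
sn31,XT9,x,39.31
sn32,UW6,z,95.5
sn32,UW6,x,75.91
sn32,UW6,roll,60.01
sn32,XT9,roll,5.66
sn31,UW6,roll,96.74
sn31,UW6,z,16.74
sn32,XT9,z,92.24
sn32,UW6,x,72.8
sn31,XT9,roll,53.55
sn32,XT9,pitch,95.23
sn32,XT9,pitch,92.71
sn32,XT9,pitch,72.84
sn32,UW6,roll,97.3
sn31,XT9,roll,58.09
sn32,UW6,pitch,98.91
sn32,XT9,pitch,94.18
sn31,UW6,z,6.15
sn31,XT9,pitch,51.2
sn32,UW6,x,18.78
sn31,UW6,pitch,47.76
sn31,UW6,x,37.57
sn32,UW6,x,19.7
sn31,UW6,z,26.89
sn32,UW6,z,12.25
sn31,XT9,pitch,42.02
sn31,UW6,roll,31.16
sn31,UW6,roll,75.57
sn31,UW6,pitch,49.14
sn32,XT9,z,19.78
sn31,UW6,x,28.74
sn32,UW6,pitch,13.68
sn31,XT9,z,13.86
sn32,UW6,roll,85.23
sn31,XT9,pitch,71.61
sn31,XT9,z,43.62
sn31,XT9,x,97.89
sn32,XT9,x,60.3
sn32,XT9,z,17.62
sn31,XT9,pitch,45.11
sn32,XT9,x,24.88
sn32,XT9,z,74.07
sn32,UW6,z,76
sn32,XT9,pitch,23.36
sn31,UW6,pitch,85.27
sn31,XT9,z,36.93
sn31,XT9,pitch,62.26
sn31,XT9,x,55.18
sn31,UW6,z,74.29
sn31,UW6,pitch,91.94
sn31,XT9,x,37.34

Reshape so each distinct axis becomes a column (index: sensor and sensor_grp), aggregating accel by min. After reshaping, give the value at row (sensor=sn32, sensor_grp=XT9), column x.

Rows with sensor=sn32, sensor_grp=XT9 and axis=x: accel values are 80.02, 80.87, 87.98, 60.3, 24.88.
min(80.02, 80.87, 87.98, 60.3, 24.88) = 24.88.

24.88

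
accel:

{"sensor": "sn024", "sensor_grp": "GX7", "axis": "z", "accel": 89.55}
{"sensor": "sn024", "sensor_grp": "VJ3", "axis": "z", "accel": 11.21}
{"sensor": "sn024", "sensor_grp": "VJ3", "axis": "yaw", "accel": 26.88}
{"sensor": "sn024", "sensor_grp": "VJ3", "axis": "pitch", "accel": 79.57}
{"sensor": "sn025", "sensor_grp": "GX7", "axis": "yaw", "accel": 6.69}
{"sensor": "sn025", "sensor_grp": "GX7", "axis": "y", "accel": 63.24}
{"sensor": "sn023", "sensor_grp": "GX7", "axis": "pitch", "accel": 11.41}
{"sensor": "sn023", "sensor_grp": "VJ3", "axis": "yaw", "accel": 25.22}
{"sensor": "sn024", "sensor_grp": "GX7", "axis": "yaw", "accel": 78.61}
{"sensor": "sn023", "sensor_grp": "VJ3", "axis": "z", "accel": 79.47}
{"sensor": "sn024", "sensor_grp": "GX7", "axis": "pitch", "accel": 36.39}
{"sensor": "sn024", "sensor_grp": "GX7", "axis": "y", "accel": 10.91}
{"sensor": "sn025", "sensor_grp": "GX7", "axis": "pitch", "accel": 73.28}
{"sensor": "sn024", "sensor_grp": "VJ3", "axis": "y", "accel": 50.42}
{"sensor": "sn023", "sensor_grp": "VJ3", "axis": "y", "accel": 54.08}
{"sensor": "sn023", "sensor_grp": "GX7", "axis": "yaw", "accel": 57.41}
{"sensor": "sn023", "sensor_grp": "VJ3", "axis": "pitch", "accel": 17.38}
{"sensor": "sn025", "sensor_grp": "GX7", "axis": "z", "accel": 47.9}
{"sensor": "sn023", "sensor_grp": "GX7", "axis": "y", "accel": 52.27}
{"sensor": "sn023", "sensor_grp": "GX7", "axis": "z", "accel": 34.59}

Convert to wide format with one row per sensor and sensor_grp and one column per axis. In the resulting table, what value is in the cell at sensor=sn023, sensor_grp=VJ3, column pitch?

Wide layout: rows indexed by sensor and sensor_grp, columns are the 4 distinct axis values (z, yaw, pitch, y).
Cell (sensor=sn023, sensor_grp=VJ3, axis=pitch) draws from the long row where sensor=sn023, sensor_grp=VJ3 and axis=pitch, which has accel=17.38.

17.38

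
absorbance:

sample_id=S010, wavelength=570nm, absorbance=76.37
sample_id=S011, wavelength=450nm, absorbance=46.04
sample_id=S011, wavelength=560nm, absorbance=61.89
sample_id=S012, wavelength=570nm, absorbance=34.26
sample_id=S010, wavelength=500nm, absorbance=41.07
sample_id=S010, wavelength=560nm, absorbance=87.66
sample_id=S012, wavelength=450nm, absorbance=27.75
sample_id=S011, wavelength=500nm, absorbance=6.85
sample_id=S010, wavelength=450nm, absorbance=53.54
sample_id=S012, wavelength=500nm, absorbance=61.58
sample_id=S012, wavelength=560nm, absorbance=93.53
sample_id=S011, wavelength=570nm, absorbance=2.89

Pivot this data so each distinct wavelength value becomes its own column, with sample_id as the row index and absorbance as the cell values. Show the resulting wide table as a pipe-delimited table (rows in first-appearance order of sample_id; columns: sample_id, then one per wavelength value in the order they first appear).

| sample_id | 570nm | 450nm | 560nm | 500nm |
| S010 | 76.37 | 53.54 | 87.66 | 41.07 |
| S011 | 2.89 | 46.04 | 61.89 | 6.85 |
| S012 | 34.26 | 27.75 | 93.53 | 61.58 |

Columns: sample_id plus the 4 distinct wavelength values (570nm, 450nm, 560nm, 500nm).
For example, row S010 column 570nm takes absorbance=76.37 from the long row (S010, 570nm).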